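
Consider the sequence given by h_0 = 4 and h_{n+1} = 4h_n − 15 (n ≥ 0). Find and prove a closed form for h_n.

Claim: h_n = -4^n + 5.

Base case: h_0 = 4, and -4^0 + 5 = -1 + 5 = 4.
Assume h_m = -4^m + 5 for some m ≥ 0.
Then h_{m+1} = 4h_m − 15 = 4·(-4^m + 5) − 15 = -4^{m+1} + 20 − 15 = -4^{m+1} + 5.
So the formula holds for m+1, and by induction h_n = -4^n + 5 for all n ≥ 0.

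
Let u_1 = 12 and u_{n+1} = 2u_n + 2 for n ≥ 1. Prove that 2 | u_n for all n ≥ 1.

Base case: u_1 = 12 = 2·6, so 2 | u_1.
Assume 2 | u_k, so u_k = 2t for some integer t.
Then u_{k+1} = 2u_k + 2 = 2·(2t) + 2 = 2(2t + 1), so 2 | u_{k+1}.
This completes the inductive step, so 2 | u_n for all n ≥ 1.

2 | u_n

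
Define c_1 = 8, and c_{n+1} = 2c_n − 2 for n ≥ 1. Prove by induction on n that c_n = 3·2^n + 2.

Base case: c_1 = 8, and 3·2^1 + 2 = 6 + 2 = 8.
Assume c_k = 3·2^k + 2 for some k ≥ 1.
Then c_{k+1} = 2c_k − 2 = 2·(3·2^k + 2) − 2 = 6·2^k + 4 − 2 = 3·2^{k+1} + 2.
So the formula holds for k+1, and by induction c_n = 3·2^n + 2 for all n ≥ 1.

c_n = 3·2^n + 2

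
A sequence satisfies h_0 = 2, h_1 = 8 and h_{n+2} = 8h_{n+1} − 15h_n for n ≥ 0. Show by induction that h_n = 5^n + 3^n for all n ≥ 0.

Base cases: h_0 = 2 and 5^0 + 3^0 = 2; h_1 = 8 and 5^1 + 3^1 = 8.
Assume h_i = 5^i + 3^i for all 0 ≤ i ≤ j, where j ≥ 1.
Then h_{j+1} = 8h_j − 15h_{j−1} = 8·(5^j + 3^j) − 15·(5^{j−1} + 3^{j−1}) = (8·5 − 15)5^{j−1} + (8·3 − 15)3^{j−1} = 25·5^{j−1} + 9·3^{j−1} = 5^{j+1} + 3^{j+1}.
Hence h_n = 5^n + 3^n for every n ≥ 0, by strong induction.

h_n = 5^n + 3^n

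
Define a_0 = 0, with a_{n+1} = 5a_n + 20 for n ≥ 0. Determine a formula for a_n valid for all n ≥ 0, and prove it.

Claim: a_n = 5^{n+1} − 5.

Base case: a_0 = 0, and 5^{0+1} − 5 = 5 − 5 = 0.
Assume a_r = 5^{r+1} − 5 for some r ≥ 0.
Then a_{r+1} = 5a_r + 20 = 5·(5^{r+1} − 5) + 20 = 5^{r+2} − 25 + 20 = 5^{r+2} − 5.
Hence a_n = 5^{n+1} − 5 for every n ≥ 0, by induction.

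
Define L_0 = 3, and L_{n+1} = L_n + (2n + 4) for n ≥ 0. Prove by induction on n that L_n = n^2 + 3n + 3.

Base case: L_0 = 3, and 0^2 + 3·0 + 3 = 3.
Assume L_r = r^2 + 3r + 3.
Then L_{r+1} = L_r + (2r + 4) = (r^2 + 3r + 3) + (2r + 4) = r^2 + 5r + 7,
and (r+1)^2 + 3·(r+1) + 3 = r^2 + 5r + 7.
Hence L_n = n^2 + 3n + 3 for every n ≥ 0, by induction.

L_n = n^2 + 3n + 3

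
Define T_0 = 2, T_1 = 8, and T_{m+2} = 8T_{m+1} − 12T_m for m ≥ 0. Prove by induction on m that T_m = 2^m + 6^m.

Base cases: T_0 = 2 and 2^0 + 6^0 = 2; T_1 = 8 and 2^1 + 6^1 = 8.
Assume T_i = 2^i + 6^i for all 0 ≤ i ≤ j, where j ≥ 1.
Then T_{j+1} = 8T_j − 12T_{j−1} = 8·(2^j + 6^j) − 12·(2^{j−1} + 6^{j−1}) = (8·2 − 12)2^{j−1} + (8·6 − 12)6^{j−1} = 4·2^{j−1} + 36·6^{j−1} = 2^{j+1} + 6^{j+1}.
This completes the inductive step, so T_m = 2^m + 6^m for all m ≥ 0.

T_m = 2^m + 6^m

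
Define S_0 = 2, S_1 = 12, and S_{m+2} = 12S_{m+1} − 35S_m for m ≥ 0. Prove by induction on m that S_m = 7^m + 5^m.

Base cases: S_0 = 2 and 7^0 + 5^0 = 2; S_1 = 12 and 7^1 + 5^1 = 12.
Assume S_j = 7^j + 5^j for all 0 ≤ j ≤ r, where r ≥ 1.
Then S_{r+1} = 12S_r − 35S_{r−1} = 12·(7^r + 5^r) − 35·(7^{r−1} + 5^{r−1}) = (12·7 − 35)7^{r−1} + (12·5 − 35)5^{r−1} = 49·7^{r−1} + 25·5^{r−1} = 7^{r+1} + 5^{r+1}.
By strong induction, S_m = 7^m + 5^m for all m ≥ 0.

S_m = 7^m + 5^m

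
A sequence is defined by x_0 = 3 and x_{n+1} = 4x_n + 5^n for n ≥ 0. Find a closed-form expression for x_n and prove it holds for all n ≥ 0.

Claim: x_n = 2·4^n + 5^n.

Base case: x_0 = 3, and 2·4^0 + 5^0 = 2 + 1 = 3.
Assume x_j = 2·4^j + 5^j for some j ≥ 0.
Then x_{j+1} = 4x_j + 5^j = 4·(2·4^j + 5^j) + 5^j = 2·4^{j+1} + 4·5^j + 5^j = 2·4^{j+1} + 5·5^j = 2·4^{j+1} + 5^{j+1}.
By induction, x_n = 2·4^n + 5^n for all n ≥ 0.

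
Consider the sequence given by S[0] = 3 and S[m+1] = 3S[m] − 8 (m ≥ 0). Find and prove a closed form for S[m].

Claim: S[m] = -3^m + 4.

Base case: S[0] = 3, and -3^0 + 4 = -1 + 4 = 3.
Assume S[j] = -3^j + 4 for some j ≥ 0.
Then S[j+1] = 3S[j] − 8 = 3·(-3^j + 4) − 8 = -3^{j+1} + 12 − 8 = -3^{j+1} + 4.
So the formula holds for j+1, and by induction S[m] = -3^m + 4 for all m ≥ 0.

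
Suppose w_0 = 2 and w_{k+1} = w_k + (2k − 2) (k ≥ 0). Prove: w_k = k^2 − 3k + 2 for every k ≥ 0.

Base case: w_0 = 2, and 0^2 − 3·0 + 2 = 2.
Assume w_r = r^2 − 3r + 2.
Then w_{r+1} = w_r + (2r − 2) = (r^2 − 3r + 2) + (2r − 2) = r^2 − r,
and (r+1)^2 − 3·(r+1) + 2 = r^2 − r.
Hence w_k = k^2 − 3k + 2 for every k ≥ 0, by induction.

w_k = k^2 − 3k + 2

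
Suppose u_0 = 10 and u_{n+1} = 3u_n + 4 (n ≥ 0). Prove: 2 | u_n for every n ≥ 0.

Base case: u_0 = 10 = 2·5, so 2 | u_0.
Assume 2 | u_k, so u_k = 2t for some integer t.
Then u_{k+1} = 3u_k + 4 = 3·(2t) + 4 = 2(3t + 2), so 2 | u_{k+1}.
By induction, 2 | u_n for all n ≥ 0.

2 | u_n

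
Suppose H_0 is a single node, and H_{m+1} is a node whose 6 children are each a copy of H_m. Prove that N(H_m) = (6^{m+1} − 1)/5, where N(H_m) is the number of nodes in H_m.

Base case: N(H_0) = 1, and (6^{0+1} − 1)/5 = 1.
Assume N(H_r) = (6^{r+1} − 1)/5.
Then N(H_{r+1}) = 1 + 6N(H_r) = 1 + 6·(6^{r+1} − 1)/5 = 1 + (6^{r+2} − 6)/5 = (5 + 6^{r+2} − 6)/5 = (6^{r+2} − 1)/5.
Hence N(H_m) = (6^{m+1} − 1)/5 for every m ≥ 0, by induction.

N(H_m) = (6^{m+1} − 1)/5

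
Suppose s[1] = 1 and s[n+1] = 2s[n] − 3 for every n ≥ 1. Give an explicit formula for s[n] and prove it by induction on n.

Claim: s[n] = -2^n + 3.

Base case: s[1] = 1, and -2^1 + 3 = -2 + 3 = 1.
Assume s[r] = -2^r + 3 for some r ≥ 1.
Then s[r+1] = 2s[r] − 3 = 2·(-2^r + 3) − 3 = -2^{r+1} + 6 − 3 = -2^{r+1} + 3.
Hence s[n] = -2^n + 3 for every n ≥ 1, by induction.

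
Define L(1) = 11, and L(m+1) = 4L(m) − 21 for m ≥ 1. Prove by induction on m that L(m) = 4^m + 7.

Base case: L(1) = 11, and 4^1 + 7 = 4 + 7 = 11.
Assume L(k) = 4^k + 7 for some k ≥ 1.
Then L(k+1) = 4L(k) − 21 = 4·(4^k + 7) − 21 = 4^{k+1} + 28 − 21 = 4^{k+1} + 7.
This completes the inductive step, so L(m) = 4^m + 7 for all m ≥ 1.

L(m) = 4^m + 7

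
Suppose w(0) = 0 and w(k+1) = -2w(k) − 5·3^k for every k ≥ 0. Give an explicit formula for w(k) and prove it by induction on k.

Claim: w(k) = (-2)^k − 3^k.

Base case: w(0) = 0, and (-2)^0 − 3^0 = 1 − 1 = 0.
Assume w(m) = (-2)^m − 3^m for some m ≥ 0.
Then w(m+1) = -2w(m) − 5·3^m = -2·((-2)^m − 3^m) − 5·3^m = (-2)^{m+1} + 2·3^m − 5·3^m = (-2)^{m+1} − 3·3^m = (-2)^{m+1} − 3^{m+1}.
By induction, w(k) = (-2)^k − 3^k for all k ≥ 0.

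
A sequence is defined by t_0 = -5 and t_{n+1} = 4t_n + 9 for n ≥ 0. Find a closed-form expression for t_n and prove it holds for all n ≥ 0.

Claim: t_n = -2·4^n − 3.

Base case: t_0 = -5, and -2·4^0 − 3 = -2 − 3 = -5.
Assume t_r = -2·4^r − 3 for some r ≥ 0.
Then t_{r+1} = 4t_r + 9 = 4·(-2·4^r − 3) + 9 = -8·4^r − 12 + 9 = -2·4^{r+1} − 3.
So the formula holds for r+1, and by induction t_n = -2·4^n − 3 for all n ≥ 0.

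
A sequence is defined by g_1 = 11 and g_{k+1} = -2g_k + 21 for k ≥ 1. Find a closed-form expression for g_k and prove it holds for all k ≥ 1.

Claim: g_k = -2·(-2)^k + 7.

Base case: g_1 = 11, and -2·(-2)^1 + 7 = 4 + 7 = 11.
Assume g_m = -2·(-2)^m + 7 for some m ≥ 1.
Then g_{m+1} = -2g_m + 21 = -2·(-2·(-2)^m + 7) + 21 = 4·(-2)^m − 14 + 21 = -2·(-2)^{m+1} + 7.
Hence g_k = -2·(-2)^k + 7 for every k ≥ 1, by induction.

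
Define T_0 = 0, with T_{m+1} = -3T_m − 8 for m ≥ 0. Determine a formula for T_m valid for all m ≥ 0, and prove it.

Claim: T_m = 2·(-3)^m − 2.

Base case: T_0 = 0, and 2·(-3)^0 − 2 = 2 − 2 = 0.
Assume T_r = 2·(-3)^r − 2 for some r ≥ 0.
Then T_{r+1} = -3T_r − 8 = -3·(2·(-3)^r − 2) − 8 = -6·(-3)^r + 6 − 8 = 2·(-3)^{r+1} − 2.
Hence T_m = 2·(-3)^m − 2 for every m ≥ 0, by induction.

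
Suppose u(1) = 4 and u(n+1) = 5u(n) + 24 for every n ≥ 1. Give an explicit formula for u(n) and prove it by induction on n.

Claim: u(n) = 2·5^n − 6.

Base case: u(1) = 4, and 2·5^1 − 6 = 10 − 6 = 4.
Assume u(j) = 2·5^j − 6 for some j ≥ 1.
Then u(j+1) = 5u(j) + 24 = 5·(2·5^j − 6) + 24 = 10·5^j − 30 + 24 = 2·5^{j+1} − 6.
By induction, u(n) = 2·5^n − 6 for all n ≥ 1.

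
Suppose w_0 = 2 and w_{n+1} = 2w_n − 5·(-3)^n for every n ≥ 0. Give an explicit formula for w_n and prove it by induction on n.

Claim: w_n = 2^n + (-3)^n.

Base case: w_0 = 2, and 2^0 + (-3)^0 = 1 + 1 = 2.
Assume w_m = 2^m + (-3)^m for some m ≥ 0.
Then w_{m+1} = 2w_m − 5·(-3)^m = 2·(2^m + (-3)^m) − 5·(-3)^m = 2^{m+1} + 2·(-3)^m − 5·(-3)^m = 2^{m+1} − 3·(-3)^m = 2^{m+1} + (-3)^{m+1}.
This completes the inductive step, so w_n = 2^n + (-3)^n for all n ≥ 0.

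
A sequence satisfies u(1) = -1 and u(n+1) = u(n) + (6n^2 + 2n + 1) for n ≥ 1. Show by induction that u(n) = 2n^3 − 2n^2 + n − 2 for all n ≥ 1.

Base case: u(1) = -1, and 2·1^3 − 2·1^2 + 1 − 2 = -1.
Assume u(m) = 2m^3 − 2m^2 + m − 2.
Then u(m+1) = u(m) + (6m^2 + 2m + 1) = (2m^3 − 2m^2 + m − 2) + (6m^2 + 2m + 1) = 2m^3 + 4m^2 + 3m − 1,
and 2·(m+1)^3 − 2·(m+1)^2 + (m+1) − 2 = 2m^3 + 4m^2 + 3m − 1.
This completes the inductive step, so u(n) = 2n^3 − 2n^2 + n − 2 for all n ≥ 1.

u(n) = 2n^3 − 2n^2 + n − 2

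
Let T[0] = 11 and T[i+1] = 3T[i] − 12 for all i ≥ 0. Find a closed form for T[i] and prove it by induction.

Claim: T[i] = 5·3^i + 6.

Base case: T[0] = 11, and 5·3^0 + 6 = 5 + 6 = 11.
Assume T[m] = 5·3^m + 6 for some m ≥ 0.
Then T[m+1] = 3T[m] − 12 = 3·(5·3^m + 6) − 12 = 15·3^m + 18 − 12 = 5·3^{m+1} + 6.
Hence T[i] = 5·3^i + 6 for every i ≥ 0, by induction.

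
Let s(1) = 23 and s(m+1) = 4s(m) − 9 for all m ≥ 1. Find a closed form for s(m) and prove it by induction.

Claim: s(m) = 5·4^m + 3.

Base case: s(1) = 23, and 5·4^1 + 3 = 20 + 3 = 23.
Assume s(k) = 5·4^k + 3 for some k ≥ 1.
Then s(k+1) = 4s(k) − 9 = 4·(5·4^k + 3) − 9 = 20·4^k + 12 − 9 = 5·4^{k+1} + 3.
Hence s(m) = 5·4^m + 3 for every m ≥ 1, by induction.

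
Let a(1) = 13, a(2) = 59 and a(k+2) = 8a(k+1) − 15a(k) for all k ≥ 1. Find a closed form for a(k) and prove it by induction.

Claim: a(k) = 3^k + 2·5^k.

Base cases: a(1) = 13 and 3^1 + 2·5^1 = 13; a(2) = 59 and 3^2 + 2·5^2 = 59.
Assume a(j) = 3^j + 2·5^j for all 1 ≤ j ≤ r, where r ≥ 2.
Then a(r+1) = 8a(r) − 15a(r−1) = 8·(3^r + 2·5^r) − 15·(3^{r−1} + 2·5^{r−1}) = (8·3 − 15)3^{r−1} + 2·(8·5 − 15)5^{r−1} = 9·3^{r−1} + 50·5^{r−1} = 3^{r+1} + 2·5^{r+1}.
So the formula holds for r+1, and by strong induction a(k) = 3^k + 2·5^k for all k ≥ 1.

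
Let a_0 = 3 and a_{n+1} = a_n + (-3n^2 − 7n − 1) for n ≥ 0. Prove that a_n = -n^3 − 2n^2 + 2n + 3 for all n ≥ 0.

Base case: a_0 = 3, and -0^3 − 2·0^2 + 2·0 + 3 = 3.
Assume a_k = -k^3 − 2k^2 + 2k + 3.
Then a_{k+1} = a_k + (-3k^2 − 7k − 1) = (-k^3 − 2k^2 + 2k + 3) + (-3k^2 − 7k − 1) = -k^3 − 5k^2 − 5k + 2,
and -(k+1)^3 − 2·(k+1)^2 + 2·(k+1) + 3 = -k^3 − 5k^2 − 5k + 2.
By induction, a_n = -n^3 − 2n^2 + 2n + 3 for all n ≥ 0.

a_n = -n^3 − 2n^2 + 2n + 3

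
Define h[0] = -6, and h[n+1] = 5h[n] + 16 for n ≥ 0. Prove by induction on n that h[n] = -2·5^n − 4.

Base case: h[0] = -6, and -2·5^0 − 4 = -2 − 4 = -6.
Assume h[r] = -2·5^r − 4 for some r ≥ 0.
Then h[r+1] = 5h[r] + 16 = 5·(-2·5^r − 4) + 16 = -10·5^r − 20 + 16 = -2·5^{r+1} − 4.
By induction, h[n] = -2·5^n − 4 for all n ≥ 0.

h[n] = -2·5^n − 4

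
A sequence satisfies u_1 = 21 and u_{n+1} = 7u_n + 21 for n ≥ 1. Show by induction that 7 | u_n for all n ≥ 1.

Base case: u_1 = 21 = 7·3, so 7 | u_1.
Assume 7 | u_r, so u_r = 7t for some integer t.
Then u_{r+1} = 7u_r + 21 = 7·(7t) + 21 = 7(7t + 3), so 7 | u_{r+1}.
So the property holds for r+1, and by induction 7 | u_n for all n ≥ 1.

7 | u_n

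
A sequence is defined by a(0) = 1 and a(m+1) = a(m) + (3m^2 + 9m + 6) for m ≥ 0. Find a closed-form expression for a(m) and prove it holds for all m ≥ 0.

Claim: a(m) = m^3 + 3m^2 + 2m + 1.

Base case: a(0) = 1, and 0^3 + 3·0^2 + 2·0 + 1 = 1.
Assume a(j) = j^3 + 3j^2 + 2j + 1.
Then a(j+1) = a(j) + (3j^2 + 9j + 6) = (j^3 + 3j^2 + 2j + 1) + (3j^2 + 9j + 6) = j^3 + 6j^2 + 11j + 7,
and (j+1)^3 + 3·(j+1)^2 + 2·(j+1) + 1 = j^3 + 6j^2 + 11j + 7.
Hence a(m) = m^3 + 3m^2 + 2m + 1 for every m ≥ 0, by induction.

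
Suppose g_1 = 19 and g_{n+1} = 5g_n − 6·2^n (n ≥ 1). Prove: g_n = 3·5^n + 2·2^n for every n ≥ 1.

Base case: g_1 = 19, and 3·5^1 + 2·2^1 = 15 + 4 = 19.
Assume g_k = 3·5^k + 2·2^k for some k ≥ 1.
Then g_{k+1} = 5g_k − 6·2^k = 5·(3·5^k + 2·2^k) − 6·2^k = 3·5^{k+1} + 10·2^k − 6·2^k = 3·5^{k+1} + 4·2^k = 3·5^{k+1} + 2·2^{k+1}.
Hence g_n = 3·5^n + 2·2^n for every n ≥ 1, by induction.

g_n = 3·5^n + 2·2^n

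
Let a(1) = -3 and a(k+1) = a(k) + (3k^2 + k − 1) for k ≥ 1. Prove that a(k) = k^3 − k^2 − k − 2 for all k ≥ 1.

Base case: a(1) = -3, and 1^3 − 1^2 − 1 − 2 = -3.
Assume a(m) = m^3 − m^2 − m − 2.
Then a(m+1) = a(m) + (3m^2 + m − 1) = (m^3 − m^2 − m − 2) + (3m^2 + m − 1) = m^3 + 2m^2 − 3,
and (m+1)^3 − (m+1)^2 − (m+1) − 2 = m^3 + 2m^2 − 3.
By induction, a(k) = k^3 − k^2 − k − 2 for all k ≥ 1.

a(k) = k^3 − k^2 − k − 2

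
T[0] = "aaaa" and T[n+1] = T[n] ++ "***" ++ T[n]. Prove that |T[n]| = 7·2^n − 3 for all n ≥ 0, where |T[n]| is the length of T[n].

Base case: |T[0]| = 4, and 7·2^0 − 3 = 4.
Assume |T[j]| = 7·2^j − 3.
Then |T[j+1]| = |T[j]| + 3 + |T[j]| = 2|T[j]| + 3 = 2(7·2^j − 3) + 3 = 7·2^{j+1} − 6 + 3 = 7·2^{j+1} − 3.
Hence |T[n]| = 7·2^n − 3 for every n ≥ 0, by induction.

|T[n]| = 7·2^n − 3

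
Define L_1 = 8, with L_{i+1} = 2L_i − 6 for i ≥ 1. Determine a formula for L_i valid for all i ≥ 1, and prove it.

Claim: L_i = 2^i + 6.

Base case: L_1 = 8, and 2^1 + 6 = 2 + 6 = 8.
Assume L_j = 2^j + 6 for some j ≥ 1.
Then L_{j+1} = 2L_j − 6 = 2·(2^j + 6) − 6 = 2^{j+1} + 12 − 6 = 2^{j+1} + 6.
Hence L_i = 2^i + 6 for every i ≥ 1, by induction.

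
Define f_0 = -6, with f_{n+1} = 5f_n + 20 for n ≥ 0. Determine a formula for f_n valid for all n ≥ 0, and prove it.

Claim: f_n = -5^n − 5.

Base case: f_0 = -6, and -5^0 − 5 = -1 − 5 = -6.
Assume f_r = -5^r − 5 for some r ≥ 0.
Then f_{r+1} = 5f_r + 20 = 5·(-5^r − 5) + 20 = -5^{r+1} − 25 + 20 = -5^{r+1} − 5.
Hence f_n = -5^n − 5 for every n ≥ 0, by induction.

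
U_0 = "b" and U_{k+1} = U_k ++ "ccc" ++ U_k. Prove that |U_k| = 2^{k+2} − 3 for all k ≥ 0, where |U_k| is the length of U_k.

Base case: |U_0| = 1, and 2^{0+2} − 3 = 1.
Assume |U_m| = 2^{m+2} − 3.
Then |U_{m+1}| = |U_m| + 3 + |U_m| = 2|U_m| + 3 = 2(2^{m+2} − 3) + 3 = 2^{m+3} − 6 + 3 = 2^{m+3} − 3.
By induction, |U_k| = 2^{k+2} − 3 for all k ≥ 0.

|U_k| = 2^{k+2} − 3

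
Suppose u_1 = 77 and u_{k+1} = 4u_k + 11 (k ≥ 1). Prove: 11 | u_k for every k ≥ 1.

Base case: u_1 = 77 = 11·7, so 11 | u_1.
Assume 11 | u_r, so u_r = 11t for some integer t.
Then u_{r+1} = 4u_r + 11 = 4·(11t) + 11 = 11(4t + 1), so 11 | u_{r+1}.
Hence 11 | u_k for every k ≥ 1, by induction.

11 | u_k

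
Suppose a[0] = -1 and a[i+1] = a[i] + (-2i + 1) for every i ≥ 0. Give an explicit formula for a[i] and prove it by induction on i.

Claim: a[i] = -i^2 + 2i − 1.

Base case: a[0] = -1, and -0^2 + 2·0 − 1 = -1.
Assume a[j] = -j^2 + 2j − 1.
Then a[j+1] = a[j] + (-2j + 1) = (-j^2 + 2j − 1) + (-2j + 1) = -j^2,
and -(j+1)^2 + 2·(j+1) − 1 = -j^2.
This completes the inductive step, so a[i] = -i^2 + 2i − 1 for all i ≥ 0.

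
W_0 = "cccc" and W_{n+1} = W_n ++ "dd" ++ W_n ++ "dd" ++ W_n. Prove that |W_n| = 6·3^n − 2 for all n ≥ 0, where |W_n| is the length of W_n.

Base case: |W_0| = 4, and 6·3^0 − 2 = 4.
Assume |W_r| = 6·3^r − 2.
Then |W_{r+1}| = 3|W_r| + 4 = 3(6·3^r − 2) + 4 = 6·3^{r+1} − 6 + 4 = 6·3^{r+1} − 2.
So the formula holds for r+1, and by induction |W_n| = 6·3^n − 2 for all n ≥ 0.

|W_n| = 6·3^n − 2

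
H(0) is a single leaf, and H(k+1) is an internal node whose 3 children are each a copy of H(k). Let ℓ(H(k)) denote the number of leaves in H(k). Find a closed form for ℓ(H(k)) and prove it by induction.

Claim: ℓ(H(k)) = 3^k.

Base case: ℓ(H(0)) = 1, and 3^0 = 1.
Assume ℓ(H(j)) = 3^j.
Then ℓ(H(j+1)) = 3·ℓ(H(j)) = 3·3^j = 3^{j+1}.
By induction, ℓ(H(k)) = 3^k for all k ≥ 0.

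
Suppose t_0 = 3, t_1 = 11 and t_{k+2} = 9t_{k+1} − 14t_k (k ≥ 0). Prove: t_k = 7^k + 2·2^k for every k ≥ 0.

Base cases: t_0 = 3 and 7^0 + 2·2^0 = 3; t_1 = 11 and 7^1 + 2·2^1 = 11.
Assume t_i = 7^i + 2·2^i for all 0 ≤ i ≤ j, where j ≥ 1.
Then t_{j+1} = 9t_j − 14t_{j−1} = 9·(7^j + 2·2^j) − 14·(7^{j−1} + 2·2^{j−1}) = (9·7 − 14)7^{j−1} + 2·(9·2 − 14)2^{j−1} = 49·7^{j−1} + 8·2^{j−1} = 7^{j+1} + 2·2^{j+1}.
Hence t_k = 7^k + 2·2^k for every k ≥ 0, by strong induction.

t_k = 7^k + 2·2^k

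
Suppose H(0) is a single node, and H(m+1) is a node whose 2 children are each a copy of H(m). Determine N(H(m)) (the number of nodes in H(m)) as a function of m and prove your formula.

Claim: N(H(m)) = 2^{m+1} − 1.

Base case: N(H(0)) = 1, and 2^{0+1} − 1 = 1.
Assume N(H(r)) = 2^{r+1} − 1.
Then N(H(r+1)) = 1 + 2N(H(r)) = 1 + 2(2^{r+1} − 1) = 2^{r+2} − 2 + 1 = 2^{r+2} − 1.
This completes the inductive step, so N(H(m)) = 2^{m+1} − 1 for all m ≥ 0.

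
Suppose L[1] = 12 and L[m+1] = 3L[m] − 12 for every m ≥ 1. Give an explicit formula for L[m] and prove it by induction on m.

Claim: L[m] = 2·3^m + 6.

Base case: L[1] = 12, and 2·3^1 + 6 = 6 + 6 = 12.
Assume L[k] = 2·3^k + 6 for some k ≥ 1.
Then L[k+1] = 3L[k] − 12 = 3·(2·3^k + 6) − 12 = 6·3^k + 18 − 12 = 2·3^{k+1} + 6.
This completes the inductive step, so L[m] = 2·3^m + 6 for all m ≥ 1.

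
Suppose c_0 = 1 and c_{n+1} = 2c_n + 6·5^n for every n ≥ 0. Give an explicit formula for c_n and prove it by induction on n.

Claim: c_n = -2^n + 2·5^n.

Base case: c_0 = 1, and -2^0 + 2·5^0 = -1 + 2 = 1.
Assume c_k = -2^k + 2·5^k for some k ≥ 0.
Then c_{k+1} = 2c_k + 6·5^k = 2·(-2^k + 2·5^k) + 6·5^k = -2^{k+1} + 4·5^k + 6·5^k = -2^{k+1} + 10·5^k = -2^{k+1} + 2·5^{k+1}.
So the formula holds for k+1, and by induction c_n = -2^n + 2·5^n for all n ≥ 0.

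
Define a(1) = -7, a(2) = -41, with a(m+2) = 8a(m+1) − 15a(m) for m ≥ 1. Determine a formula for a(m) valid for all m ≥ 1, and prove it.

Claim: a(m) = 3^m − 2·5^m.

Base cases: a(1) = -7 and 3^1 − 2·5^1 = -7; a(2) = -41 and 3^2 − 2·5^2 = -41.
Assume a(i) = 3^i − 2·5^i for all 1 ≤ i ≤ j, where j ≥ 2.
Then a(j+1) = 8a(j) − 15a(j−1) = 8·(3^j − 2·5^j) − 15·(3^{j−1} − 2·5^{j−1}) = (8·3 − 15)3^{j−1} − 2·(8·5 − 15)5^{j−1} = 9·3^{j−1} − 50·5^{j−1} = 3^{j+1} − 2·5^{j+1}.
So the formula holds for j+1, and by strong induction a(m) = 3^m − 2·5^m for all m ≥ 1.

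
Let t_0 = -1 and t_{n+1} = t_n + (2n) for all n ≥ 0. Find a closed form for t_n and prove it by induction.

Claim: t_n = n^2 − n − 1.

Base case: t_0 = -1, and 0^2 − 0 − 1 = -1.
Assume t_r = r^2 − r − 1.
Then t_{r+1} = t_r + (2r) = (r^2 − r − 1) + (2r) = r^2 + r − 1,
and (r+1)^2 − (r+1) − 1 = r^2 + r − 1.
Hence t_n = n^2 − n − 1 for every n ≥ 0, by induction.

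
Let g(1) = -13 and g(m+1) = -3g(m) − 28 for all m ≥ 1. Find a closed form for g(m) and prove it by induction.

Claim: g(m) = 2·(-3)^m − 7.

Base case: g(1) = -13, and 2·(-3)^1 − 7 = -6 − 7 = -13.
Assume g(k) = 2·(-3)^k − 7 for some k ≥ 1.
Then g(k+1) = -3g(k) − 28 = -3·(2·(-3)^k − 7) − 28 = -6·(-3)^k + 21 − 28 = 2·(-3)^{k+1} − 7.
Hence g(m) = 2·(-3)^m − 7 for every m ≥ 1, by induction.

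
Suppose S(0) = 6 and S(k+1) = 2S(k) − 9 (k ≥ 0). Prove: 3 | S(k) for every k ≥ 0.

Base case: S(0) = 6 = 3·2, so 3 | S(0).
Assume 3 | S(j), so S(j) = 3t for some integer t.
Then S(j+1) = 2S(j) − 9 = 2·(3t) − 9 = 3(2t − 3), so 3 | S(j+1).
By induction, 3 | S(k) for all k ≥ 0.

3 | S(k)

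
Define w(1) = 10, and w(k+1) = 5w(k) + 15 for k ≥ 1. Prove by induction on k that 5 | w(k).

Base case: w(1) = 10 = 5·2, so 5 | w(1).
Assume 5 | w(r), so w(r) = 5t for some integer t.
Then w(r+1) = 5w(r) + 15 = 5·(5t) + 15 = 5(5t + 3), so 5 | w(r+1).
Hence 5 | w(k) for every k ≥ 1, by induction.

5 | w(k)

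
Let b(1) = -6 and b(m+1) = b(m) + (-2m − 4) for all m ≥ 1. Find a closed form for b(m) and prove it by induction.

Claim: b(m) = -m^2 − 3m − 2.

Base case: b(1) = -6, and -1^2 − 3·1 − 2 = -6.
Assume b(j) = -j^2 − 3j − 2.
Then b(j+1) = b(j) + (-2j − 4) = (-j^2 − 3j − 2) + (-2j − 4) = -j^2 − 5j − 6,
and -(j+1)^2 − 3·(j+1) − 2 = -j^2 − 5j − 6.
Hence b(m) = -m^2 − 3m − 2 for every m ≥ 1, by induction.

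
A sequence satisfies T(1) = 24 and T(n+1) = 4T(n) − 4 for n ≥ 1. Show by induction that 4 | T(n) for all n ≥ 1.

Base case: T(1) = 24 = 4·6, so 4 | T(1).
Assume 4 | T(k), so T(k) = 4t for some integer t.
Then T(k+1) = 4T(k) − 4 = 4·(4t) − 4 = 4(4t − 1), so 4 | T(k+1).
By induction, 4 | T(n) for all n ≥ 1.

4 | T(n)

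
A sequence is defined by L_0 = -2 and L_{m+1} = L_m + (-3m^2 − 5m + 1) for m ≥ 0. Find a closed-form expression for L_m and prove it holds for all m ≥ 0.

Claim: L_m = -m^3 − m^2 + 3m − 2.

Base case: L_0 = -2, and -0^3 − 0^2 + 3·0 − 2 = -2.
Assume L_k = -k^3 − k^2 + 3k − 2.
Then L_{k+1} = L_k + (-3k^2 − 5k + 1) = (-k^3 − k^2 + 3k − 2) + (-3k^2 − 5k + 1) = -k^3 − 4k^2 − 2k − 1,
and -(k+1)^3 − (k+1)^2 + 3·(k+1) − 2 = -k^3 − 4k^2 − 2k − 1.
Hence L_m = -m^3 − m^2 + 3m − 2 for every m ≥ 0, by induction.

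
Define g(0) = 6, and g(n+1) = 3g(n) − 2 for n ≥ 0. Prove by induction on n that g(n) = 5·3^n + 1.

Base case: g(0) = 6, and 5·3^0 + 1 = 5 + 1 = 6.
Assume g(m) = 5·3^m + 1 for some m ≥ 0.
Then g(m+1) = 3g(m) − 2 = 3·(5·3^m + 1) − 2 = 15·3^m + 3 − 2 = 5·3^{m+1} + 1.
This completes the inductive step, so g(n) = 5·3^n + 1 for all n ≥ 0.

g(n) = 5·3^n + 1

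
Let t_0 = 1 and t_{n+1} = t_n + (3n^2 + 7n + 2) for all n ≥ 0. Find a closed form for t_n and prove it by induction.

Claim: t_n = n^3 + 2n^2 − n + 1.

Base case: t_0 = 1, and 0^3 + 2·0^2 − 0 + 1 = 1.
Assume t_j = j^3 + 2j^2 − j + 1.
Then t_{j+1} = t_j + (3j^2 + 7j + 2) = (j^3 + 2j^2 − j + 1) + (3j^2 + 7j + 2) = j^3 + 5j^2 + 6j + 3,
and (j+1)^3 + 2·(j+1)^2 − (j+1) + 1 = j^3 + 5j^2 + 6j + 3.
Hence t_n = n^3 + 2n^2 − n + 1 for every n ≥ 0, by induction.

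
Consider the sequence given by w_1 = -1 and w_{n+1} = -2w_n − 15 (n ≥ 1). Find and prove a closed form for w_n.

Claim: w_n = -2·(-2)^n − 5.

Base case: w_1 = -1, and -2·(-2)^1 − 5 = 4 − 5 = -1.
Assume w_m = -2·(-2)^m − 5 for some m ≥ 1.
Then w_{m+1} = -2w_m − 15 = -2·(-2·(-2)^m − 5) − 15 = 4·(-2)^m + 10 − 15 = -2·(-2)^{m+1} − 5.
By induction, w_n = -2·(-2)^n − 5 for all n ≥ 1.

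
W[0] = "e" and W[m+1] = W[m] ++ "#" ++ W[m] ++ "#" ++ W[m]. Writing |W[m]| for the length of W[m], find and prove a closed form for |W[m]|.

Claim: |W[m]| = 2·3^m − 1.

Base case: |W[0]| = 1, and 2·3^0 − 1 = 1.
Assume |W[j]| = 2·3^j − 1.
Then |W[j+1]| = 3|W[j]| + 2 = 3(2·3^j − 1) + 2 = 2·3^{j+1} − 3 + 2 = 2·3^{j+1} − 1.
So the formula holds for j+1, and by induction |W[m]| = 2·3^m − 1 for all m ≥ 0.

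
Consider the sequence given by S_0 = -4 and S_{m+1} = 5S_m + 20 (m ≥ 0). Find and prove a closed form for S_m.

Claim: S_m = 5^m − 5.

Base case: S_0 = -4, and 5^0 − 5 = 1 − 5 = -4.
Assume S_k = 5^k − 5 for some k ≥ 0.
Then S_{k+1} = 5S_k + 20 = 5·(5^k − 5) + 20 = 5^{k+1} − 25 + 20 = 5^{k+1} − 5.
So the formula holds for k+1, and by induction S_m = 5^m − 5 for all m ≥ 0.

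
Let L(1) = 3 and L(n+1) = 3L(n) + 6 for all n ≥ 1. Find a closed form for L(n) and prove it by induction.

Claim: L(n) = 2·3^n − 3.

Base case: L(1) = 3, and 2·3^1 − 3 = 6 − 3 = 3.
Assume L(j) = 2·3^j − 3 for some j ≥ 1.
Then L(j+1) = 3L(j) + 6 = 3·(2·3^j − 3) + 6 = 6·3^j − 9 + 6 = 2·3^{j+1} − 3.
So the formula holds for j+1, and by induction L(n) = 2·3^n − 3 for all n ≥ 1.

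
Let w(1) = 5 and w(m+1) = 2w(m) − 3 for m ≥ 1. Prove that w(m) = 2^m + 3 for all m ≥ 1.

Base case: w(1) = 5, and 2^1 + 3 = 2 + 3 = 5.
Assume w(j) = 2^j + 3 for some j ≥ 1.
Then w(j+1) = 2w(j) − 3 = 2·(2^j + 3) − 3 = 2^{j+1} + 6 − 3 = 2^{j+1} + 3.
So the formula holds for j+1, and by induction w(m) = 2^m + 3 for all m ≥ 1.

w(m) = 2^m + 3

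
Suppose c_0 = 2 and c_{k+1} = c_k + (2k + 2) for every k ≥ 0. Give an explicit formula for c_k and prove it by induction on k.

Claim: c_k = k^2 + k + 2.

Base case: c_0 = 2, and 0^2 + 0 + 2 = 2.
Assume c_j = j^2 + j + 2.
Then c_{j+1} = c_j + (2j + 2) = (j^2 + j + 2) + (2j + 2) = j^2 + 3j + 4,
and (j+1)^2 + (j+1) + 2 = j^2 + 3j + 4.
This completes the inductive step, so c_k = k^2 + k + 2 for all k ≥ 0.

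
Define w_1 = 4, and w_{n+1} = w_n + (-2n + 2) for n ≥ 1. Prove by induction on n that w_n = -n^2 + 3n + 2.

Base case: w_1 = 4, and -1^2 + 3·1 + 2 = 4.
Assume w_k = -k^2 + 3k + 2.
Then w_{k+1} = w_k + (-2k + 2) = (-k^2 + 3k + 2) + (-2k + 2) = -k^2 + k + 4,
and -(k+1)^2 + 3·(k+1) + 2 = -k^2 + k + 4.
By induction, w_n = -n^2 + 3n + 2 for all n ≥ 1.

w_n = -n^2 + 3n + 2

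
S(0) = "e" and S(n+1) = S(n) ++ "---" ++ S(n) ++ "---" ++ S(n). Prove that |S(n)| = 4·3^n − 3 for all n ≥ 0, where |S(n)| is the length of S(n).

Base case: |S(0)| = 1, and 4·3^0 − 3 = 1.
Assume |S(k)| = 4·3^k − 3.
Then |S(k+1)| = 3|S(k)| + 6 = 3(4·3^k − 3) + 6 = 4·3^{k+1} − 9 + 6 = 4·3^{k+1} − 3.
By induction, |S(n)| = 4·3^n − 3 for all n ≥ 0.

|S(n)| = 4·3^n − 3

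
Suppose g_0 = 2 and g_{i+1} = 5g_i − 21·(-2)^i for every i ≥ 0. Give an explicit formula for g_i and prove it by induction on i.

Claim: g_i = -5^i + 3·(-2)^i.

Base case: g_0 = 2, and -5^0 + 3·(-2)^0 = -1 + 3 = 2.
Assume g_j = -5^j + 3·(-2)^j for some j ≥ 0.
Then g_{j+1} = 5g_j − 21·(-2)^j = 5·(-5^j + 3·(-2)^j) − 21·(-2)^j = -5^{j+1} + 15·(-2)^j − 21·(-2)^j = -5^{j+1} − 6·(-2)^j = -5^{j+1} + 3·(-2)^{j+1}.
This completes the inductive step, so g_i = -5^i + 3·(-2)^i for all i ≥ 0.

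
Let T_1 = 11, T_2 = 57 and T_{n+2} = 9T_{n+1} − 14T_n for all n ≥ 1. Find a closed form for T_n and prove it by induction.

Claim: T_n = 7^n + 2·2^n.

Base cases: T_1 = 11 and 7^1 + 2·2^1 = 11; T_2 = 57 and 7^2 + 2·2^2 = 57.
Assume T_i = 7^i + 2·2^i for all 1 ≤ i ≤ j, where j ≥ 2.
Then T_{j+1} = 9T_j − 14T_{j−1} = 9·(7^j + 2·2^j) − 14·(7^{j−1} + 2·2^{j−1}) = (9·7 − 14)7^{j−1} + 2·(9·2 − 14)2^{j−1} = 49·7^{j−1} + 8·2^{j−1} = 7^{j+1} + 2·2^{j+1}.
Hence T_n = 7^n + 2·2^n for every n ≥ 1, by strong induction.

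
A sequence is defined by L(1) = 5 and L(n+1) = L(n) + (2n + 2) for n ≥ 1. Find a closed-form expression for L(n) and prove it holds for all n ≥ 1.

Claim: L(n) = n^2 + n + 3.

Base case: L(1) = 5, and 1^2 + 1 + 3 = 5.
Assume L(k) = k^2 + k + 3.
Then L(k+1) = L(k) + (2k + 2) = (k^2 + k + 3) + (2k + 2) = k^2 + 3k + 5,
and (k+1)^2 + (k+1) + 3 = k^2 + 3k + 5.
By induction, L(n) = n^2 + n + 3 for all n ≥ 1.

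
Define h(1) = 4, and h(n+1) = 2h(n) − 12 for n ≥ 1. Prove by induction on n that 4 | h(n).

Base case: h(1) = 4 = 4·1, so 4 | h(1).
Assume 4 | h(m), so h(m) = 4t for some integer t.
Then h(m+1) = 2h(m) − 12 = 2·(4t) − 12 = 4(2t − 3), so 4 | h(m+1).
This completes the inductive step, so 4 | h(n) for all n ≥ 1.

4 | h(n)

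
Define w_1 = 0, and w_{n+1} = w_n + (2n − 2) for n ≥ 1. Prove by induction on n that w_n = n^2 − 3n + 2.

Base case: w_1 = 0, and 1^2 − 3·1 + 2 = 0.
Assume w_j = j^2 − 3j + 2.
Then w_{j+1} = w_j + (2j − 2) = (j^2 − 3j + 2) + (2j − 2) = j^2 − j,
and (j+1)^2 − 3·(j+1) + 2 = j^2 − j.
Hence w_n = n^2 − 3n + 2 for every n ≥ 1, by induction.

w_n = n^2 − 3n + 2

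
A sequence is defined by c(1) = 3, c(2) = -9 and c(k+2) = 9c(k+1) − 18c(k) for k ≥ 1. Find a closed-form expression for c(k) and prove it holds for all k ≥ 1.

Claim: c(k) = 3·3^k − 6^k.

Base cases: c(1) = 3 and 3·3^1 − 6^1 = 3; c(2) = -9 and 3·3^2 − 6^2 = -9.
Assume c(j) = 3·3^j − 6^j for all 1 ≤ j ≤ m, where m ≥ 2.
Then c(m+1) = 9c(m) − 18c(m−1) = 9·(3·3^m − 6^m) − 18·(3·3^{m−1} − 6^{m−1}) = 3·(9·3 − 18)3^{m−1} − (9·6 − 18)6^{m−1} = 27·3^{m−1} − 36·6^{m−1} = 3·3^{m+1} − 6^{m+1}.
So the formula holds for m+1, and by strong induction c(k) = 3·3^k − 6^k for all k ≥ 1.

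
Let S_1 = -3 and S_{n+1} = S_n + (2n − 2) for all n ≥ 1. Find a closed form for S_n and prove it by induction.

Claim: S_n = n^2 − 3n − 1.

Base case: S_1 = -3, and 1^2 − 3·1 − 1 = -3.
Assume S_r = r^2 − 3r − 1.
Then S_{r+1} = S_r + (2r − 2) = (r^2 − 3r − 1) + (2r − 2) = r^2 − r − 3,
and (r+1)^2 − 3·(r+1) − 1 = r^2 − r − 3.
Hence S_n = n^2 − 3n − 1 for every n ≥ 1, by induction.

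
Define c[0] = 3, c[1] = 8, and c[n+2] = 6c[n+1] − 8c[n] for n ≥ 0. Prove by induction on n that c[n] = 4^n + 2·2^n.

Base cases: c[0] = 3 and 4^0 + 2·2^0 = 3; c[1] = 8 and 4^1 + 2·2^1 = 8.
Assume c[j] = 4^j + 2·2^j for all 0 ≤ j ≤ r, where r ≥ 1.
Then c[r+1] = 6c[r] − 8c[r−1] = 6·(4^r + 2·2^r) − 8·(4^{r−1} + 2·2^{r−1}) = (6·4 − 8)4^{r−1} + 2·(6·2 − 8)2^{r−1} = 16·4^{r−1} + 8·2^{r−1} = 4^{r+1} + 2·2^{r+1}.
This completes the inductive step, so c[n] = 4^n + 2·2^n for all n ≥ 0.

c[n] = 4^n + 2·2^n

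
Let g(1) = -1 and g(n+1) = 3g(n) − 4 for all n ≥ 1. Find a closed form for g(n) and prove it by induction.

Claim: g(n) = -3^n + 2.

Base case: g(1) = -1, and -3^1 + 2 = -3 + 2 = -1.
Assume g(k) = -3^k + 2 for some k ≥ 1.
Then g(k+1) = 3g(k) − 4 = 3·(-3^k + 2) − 4 = -3^{k+1} + 6 − 4 = -3^{k+1} + 2.
This completes the inductive step, so g(n) = -3^n + 2 for all n ≥ 1.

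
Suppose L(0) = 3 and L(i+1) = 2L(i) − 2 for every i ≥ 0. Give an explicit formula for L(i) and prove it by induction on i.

Claim: L(i) = 2^i + 2.

Base case: L(0) = 3, and 2^0 + 2 = 1 + 2 = 3.
Assume L(m) = 2^m + 2 for some m ≥ 0.
Then L(m+1) = 2L(m) − 2 = 2·(2^m + 2) − 2 = 2^{m+1} + 4 − 2 = 2^{m+1} + 2.
Hence L(i) = 2^i + 2 for every i ≥ 0, by induction.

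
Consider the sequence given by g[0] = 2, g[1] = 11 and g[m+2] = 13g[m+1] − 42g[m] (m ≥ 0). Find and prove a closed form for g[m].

Claim: g[m] = 3·6^m − 7^m.

Base cases: g[0] = 2 and 3·6^0 − 7^0 = 2; g[1] = 11 and 3·6^1 − 7^1 = 11.
Assume g[j] = 3·6^j − 7^j for all 0 ≤ j ≤ r, where r ≥ 1.
Then g[r+1] = 13g[r] − 42g[r−1] = 13·(3·6^r − 7^r) − 42·(3·6^{r−1} − 7^{r−1}) = 3·(13·6 − 42)6^{r−1} − (13·7 − 42)7^{r−1} = 108·6^{r−1} − 49·7^{r−1} = 3·6^{r+1} − 7^{r+1}.
So the formula holds for r+1, and by strong induction g[m] = 3·6^m − 7^m for all m ≥ 0.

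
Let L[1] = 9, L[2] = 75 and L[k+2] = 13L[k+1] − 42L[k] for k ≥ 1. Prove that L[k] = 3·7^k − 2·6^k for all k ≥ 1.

Base cases: L[1] = 9 and 3·7^1 − 2·6^1 = 9; L[2] = 75 and 3·7^2 − 2·6^2 = 75.
Assume L[i] = 3·7^i − 2·6^i for all 1 ≤ i ≤ j, where j ≥ 2.
Then L[j+1] = 13L[j] − 42L[j−1] = 13·(3·7^j − 2·6^j) − 42·(3·7^{j−1} − 2·6^{j−1}) = 3·(13·7 − 42)7^{j−1} − 2·(13·6 − 42)6^{j−1} = 147·7^{j−1} − 72·6^{j−1} = 3·7^{j+1} − 2·6^{j+1}.
Hence L[k] = 3·7^k − 2·6^k for every k ≥ 1, by strong induction.

L[k] = 3·7^k − 2·6^k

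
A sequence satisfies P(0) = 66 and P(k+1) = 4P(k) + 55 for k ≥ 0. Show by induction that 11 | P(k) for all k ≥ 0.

Base case: P(0) = 66 = 11·6, so 11 | P(0).
Assume 11 | P(m), so P(m) = 11t for some integer t.
Then P(m+1) = 4P(m) + 55 = 4·(11t) + 55 = 11(4t + 5), so 11 | P(m+1).
Hence 11 | P(k) for every k ≥ 0, by induction.

11 | P(k)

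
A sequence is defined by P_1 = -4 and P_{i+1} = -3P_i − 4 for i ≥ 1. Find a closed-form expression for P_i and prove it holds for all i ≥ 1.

Claim: P_i = (-3)^i − 1.

Base case: P_1 = -4, and (-3)^1 − 1 = -3 − 1 = -4.
Assume P_k = (-3)^k − 1 for some k ≥ 1.
Then P_{k+1} = -3P_k − 4 = -3·((-3)^k − 1) − 4 = -3·(-3)^k + 3 − 4 = (-3)^{k+1} − 1.
By induction, P_i = (-3)^i − 1 for all i ≥ 1.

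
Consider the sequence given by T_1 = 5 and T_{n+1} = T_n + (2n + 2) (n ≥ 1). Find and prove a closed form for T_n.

Claim: T_n = n^2 + n + 3.

Base case: T_1 = 5, and 1^2 + 1 + 3 = 5.
Assume T_m = m^2 + m + 3.
Then T_{m+1} = T_m + (2m + 2) = (m^2 + m + 3) + (2m + 2) = m^2 + 3m + 5,
and (m+1)^2 + (m+1) + 3 = m^2 + 3m + 5.
By induction, T_n = n^2 + n + 3 for all n ≥ 1.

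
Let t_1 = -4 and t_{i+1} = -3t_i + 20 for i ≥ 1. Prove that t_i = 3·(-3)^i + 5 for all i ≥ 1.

Base case: t_1 = -4, and 3·(-3)^1 + 5 = -9 + 5 = -4.
Assume t_r = 3·(-3)^r + 5 for some r ≥ 1.
Then t_{r+1} = -3t_r + 20 = -3·(3·(-3)^r + 5) + 20 = -9·(-3)^r − 15 + 20 = 3·(-3)^{r+1} + 5.
By induction, t_i = 3·(-3)^i + 5 for all i ≥ 1.

t_i = 3·(-3)^i + 5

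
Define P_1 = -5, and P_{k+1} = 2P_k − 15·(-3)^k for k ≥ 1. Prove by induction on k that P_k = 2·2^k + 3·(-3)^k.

Base case: P_1 = -5, and 2·2^1 + 3·(-3)^1 = 4 − 9 = -5.
Assume P_m = 2·2^m + 3·(-3)^m for some m ≥ 1.
Then P_{m+1} = 2P_m − 15·(-3)^m = 2·(2·2^m + 3·(-3)^m) − 15·(-3)^m = 2·2^{m+1} + 6·(-3)^m − 15·(-3)^m = 2·2^{m+1} − 9·(-3)^m = 2·2^{m+1} + 3·(-3)^{m+1}.
This completes the inductive step, so P_k = 2·2^k + 3·(-3)^k for all k ≥ 1.

P_k = 2·2^k + 3·(-3)^k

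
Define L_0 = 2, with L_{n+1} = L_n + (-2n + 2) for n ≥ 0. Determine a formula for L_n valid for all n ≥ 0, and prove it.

Claim: L_n = -n^2 + 3n + 2.

Base case: L_0 = 2, and -0^2 + 3·0 + 2 = 2.
Assume L_j = -j^2 + 3j + 2.
Then L_{j+1} = L_j + (-2j + 2) = (-j^2 + 3j + 2) + (-2j + 2) = -j^2 + j + 4,
and -(j+1)^2 + 3·(j+1) + 2 = -j^2 + j + 4.
This completes the inductive step, so L_n = -n^2 + 3n + 2 for all n ≥ 0.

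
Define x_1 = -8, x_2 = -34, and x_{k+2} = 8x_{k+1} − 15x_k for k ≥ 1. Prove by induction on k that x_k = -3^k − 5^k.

Base cases: x_1 = -8 and -3^1 − 5^1 = -8; x_2 = -34 and -3^2 − 5^2 = -34.
Assume x_j = -3^j − 5^j for all 1 ≤ j ≤ r, where r ≥ 2.
Then x_{r+1} = 8x_r − 15x_{r−1} = 8·(-3^r − 5^r) − 15·(-3^{r−1} − 5^{r−1}) = -(8·3 − 15)3^{r−1} − (8·5 − 15)5^{r−1} = -9·3^{r−1} − 25·5^{r−1} = -3^{r+1} − 5^{r+1}.
This completes the inductive step, so x_k = -3^k − 5^k for all k ≥ 1.

x_k = -3^k − 5^k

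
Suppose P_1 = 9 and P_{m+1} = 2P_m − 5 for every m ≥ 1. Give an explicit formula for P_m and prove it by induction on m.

Claim: P_m = 2^{m+1} + 5.

Base case: P_1 = 9, and 2^{1+1} + 5 = 4 + 5 = 9.
Assume P_j = 2^{j+1} + 5 for some j ≥ 1.
Then P_{j+1} = 2P_j − 5 = 2·(2^{j+1} + 5) − 5 = 2^{j+2} + 10 − 5 = 2^{j+2} + 5.
By induction, P_m = 2^{m+1} + 5 for all m ≥ 1.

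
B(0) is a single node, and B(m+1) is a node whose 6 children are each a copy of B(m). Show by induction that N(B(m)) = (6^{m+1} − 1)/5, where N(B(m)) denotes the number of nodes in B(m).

Base case: N(B(0)) = 1, and (6^{0+1} − 1)/5 = 1.
Assume N(B(k)) = (6^{k+1} − 1)/5.
Then N(B(k+1)) = 1 + 6N(B(k)) = 1 + 6·(6^{k+1} − 1)/5 = 1 + (6^{k+2} − 6)/5 = (5 + 6^{k+2} − 6)/5 = (6^{k+2} − 1)/5.
So the formula holds for k+1, and by induction N(B(m)) = (6^{m+1} − 1)/5 for all m ≥ 0.

N(B(m)) = (6^{m+1} − 1)/5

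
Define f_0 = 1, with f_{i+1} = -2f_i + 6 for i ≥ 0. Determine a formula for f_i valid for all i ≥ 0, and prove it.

Claim: f_i = -(-2)^i + 2.

Base case: f_0 = 1, and -(-2)^0 + 2 = -1 + 2 = 1.
Assume f_k = -(-2)^k + 2 for some k ≥ 0.
Then f_{k+1} = -2f_k + 6 = -2·(-(-2)^k + 2) + 6 = 2·(-2)^k − 4 + 6 = -(-2)^{k+1} + 2.
This completes the inductive step, so f_i = -(-2)^i + 2 for all i ≥ 0.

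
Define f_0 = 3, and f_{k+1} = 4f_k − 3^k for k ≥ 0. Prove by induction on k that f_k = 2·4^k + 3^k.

Base case: f_0 = 3, and 2·4^0 + 3^0 = 2 + 1 = 3.
Assume f_m = 2·4^m + 3^m for some m ≥ 0.
Then f_{m+1} = 4f_m − 3^m = 4·(2·4^m + 3^m) − 3^m = 2·4^{m+1} + 4·3^m − 3^m = 2·4^{m+1} + 3·3^m = 2·4^{m+1} + 3^{m+1}.
By induction, f_k = 2·4^k + 3^k for all k ≥ 0.

f_k = 2·4^k + 3^k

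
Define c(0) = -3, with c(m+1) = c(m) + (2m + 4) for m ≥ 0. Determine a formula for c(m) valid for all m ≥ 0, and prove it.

Claim: c(m) = m^2 + 3m − 3.

Base case: c(0) = -3, and 0^2 + 3·0 − 3 = -3.
Assume c(j) = j^2 + 3j − 3.
Then c(j+1) = c(j) + (2j + 4) = (j^2 + 3j − 3) + (2j + 4) = j^2 + 5j + 1,
and (j+1)^2 + 3·(j+1) − 3 = j^2 + 5j + 1.
Hence c(m) = m^2 + 3m − 3 for every m ≥ 0, by induction.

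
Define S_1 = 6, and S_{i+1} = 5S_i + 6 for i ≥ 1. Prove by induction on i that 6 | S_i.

Base case: S_1 = 6 = 6·1, so 6 | S_1.
Assume 6 | S_m, so S_m = 6t for some integer t.
Then S_{m+1} = 5S_m + 6 = 5·(6t) + 6 = 6(5t + 1), so 6 | S_{m+1}.
By induction, 6 | S_i for all i ≥ 1.

6 | S_i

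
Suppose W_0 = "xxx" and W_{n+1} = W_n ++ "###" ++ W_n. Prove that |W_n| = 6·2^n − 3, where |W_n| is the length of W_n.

Base case: |W_0| = 3, and 6·2^0 − 3 = 3.
Assume |W_k| = 6·2^k − 3.
Then |W_{k+1}| = |W_k| + 3 + |W_k| = 2|W_k| + 3 = 2(6·2^k − 3) + 3 = 6·2^{k+1} − 6 + 3 = 6·2^{k+1} − 3.
Hence |W_n| = 6·2^n − 3 for every n ≥ 0, by induction.

|W_n| = 6·2^n − 3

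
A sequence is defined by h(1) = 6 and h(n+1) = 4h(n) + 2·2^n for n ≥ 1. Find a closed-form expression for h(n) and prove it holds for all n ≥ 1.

Claim: h(n) = 2·4^n − 2^n.

Base case: h(1) = 6, and 2·4^1 − 2^1 = 8 − 2 = 6.
Assume h(j) = 2·4^j − 2^j for some j ≥ 1.
Then h(j+1) = 4h(j) + 2·2^j = 4·(2·4^j − 2^j) + 2·2^j = 2·4^{j+1} − 4·2^j + 2·2^j = 2·4^{j+1} − 2·2^j = 2·4^{j+1} − 2^{j+1}.
This completes the inductive step, so h(n) = 2·4^n − 2^n for all n ≥ 1.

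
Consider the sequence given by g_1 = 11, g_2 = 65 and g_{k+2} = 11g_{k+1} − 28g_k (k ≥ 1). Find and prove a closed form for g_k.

Claim: g_k = 4^k + 7^k.

Base cases: g_1 = 11 and 4^1 + 7^1 = 11; g_2 = 65 and 4^2 + 7^2 = 65.
Assume g_j = 4^j + 7^j for all 1 ≤ j ≤ m, where m ≥ 2.
Then g_{m+1} = 11g_m − 28g_{m−1} = 11·(4^m + 7^m) − 28·(4^{m−1} + 7^{m−1}) = (11·4 − 28)4^{m−1} + (11·7 − 28)7^{m−1} = 16·4^{m−1} + 49·7^{m−1} = 4^{m+1} + 7^{m+1}.
By strong induction, g_k = 4^k + 7^k for all k ≥ 1.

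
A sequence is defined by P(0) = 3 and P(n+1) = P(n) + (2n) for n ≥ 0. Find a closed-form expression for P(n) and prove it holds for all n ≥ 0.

Claim: P(n) = n^2 − n + 3.

Base case: P(0) = 3, and 0^2 − 0 + 3 = 3.
Assume P(j) = j^2 − j + 3.
Then P(j+1) = P(j) + (2j) = (j^2 − j + 3) + (2j) = j^2 + j + 3,
and (j+1)^2 − (j+1) + 3 = j^2 + j + 3.
This completes the inductive step, so P(n) = n^2 − n + 3 for all n ≥ 0.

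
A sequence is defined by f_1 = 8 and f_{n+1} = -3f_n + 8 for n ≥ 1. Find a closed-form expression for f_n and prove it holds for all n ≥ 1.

Claim: f_n = -2·(-3)^n + 2.

Base case: f_1 = 8, and -2·(-3)^1 + 2 = 6 + 2 = 8.
Assume f_m = -2·(-3)^m + 2 for some m ≥ 1.
Then f_{m+1} = -3f_m + 8 = -3·(-2·(-3)^m + 2) + 8 = 6·(-3)^m − 6 + 8 = -2·(-3)^{m+1} + 2.
By induction, f_n = -2·(-3)^n + 2 for all n ≥ 1.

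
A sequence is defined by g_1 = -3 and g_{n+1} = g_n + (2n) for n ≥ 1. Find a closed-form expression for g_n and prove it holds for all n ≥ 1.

Claim: g_n = n^2 − n − 3.

Base case: g_1 = -3, and 1^2 − 1 − 3 = -3.
Assume g_k = k^2 − k − 3.
Then g_{k+1} = g_k + (2k) = (k^2 − k − 3) + (2k) = k^2 + k − 3,
and (k+1)^2 − (k+1) − 3 = k^2 + k − 3.
By induction, g_n = n^2 − n − 3 for all n ≥ 1.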